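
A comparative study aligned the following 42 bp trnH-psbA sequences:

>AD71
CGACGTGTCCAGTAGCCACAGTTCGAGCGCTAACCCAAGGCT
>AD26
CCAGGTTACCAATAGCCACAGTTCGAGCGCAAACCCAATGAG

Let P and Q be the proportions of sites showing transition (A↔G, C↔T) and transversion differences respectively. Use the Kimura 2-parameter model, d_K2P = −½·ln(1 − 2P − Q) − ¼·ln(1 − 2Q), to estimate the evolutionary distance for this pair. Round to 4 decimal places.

0.2559

Mismatches occur at site 2 (G↔C, transversion), site 4 (C↔G, transversion), site 7 (G↔T, transversion), site 8 (T↔A, transversion), site 12 (G↔A, transition), site 31 (T↔A, transversion), site 39 (G↔T, transversion), site 41 (C↔A, transversion), site 42 (T↔G, transversion).
Of the 9 differences, 1 transition and 8 transversions over 42 sites: P = 1/42 = 0.023810, Q = 8/42 = 0.190476.
d = −0.5·ln(0.761904) − 0.25·ln(0.619048) = −0.5·(-0.271935) − 0.25·(-0.479572) = 0.2559.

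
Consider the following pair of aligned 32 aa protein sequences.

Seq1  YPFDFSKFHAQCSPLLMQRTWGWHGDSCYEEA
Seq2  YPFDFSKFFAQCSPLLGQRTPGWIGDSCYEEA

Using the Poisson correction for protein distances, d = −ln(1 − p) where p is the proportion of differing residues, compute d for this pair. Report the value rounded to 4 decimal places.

0.1335

Mismatches occur at site 9 (H→F), site 17 (M→G), site 21 (W→P), site 24 (H→I).
p = 4/32 = 0.125000.
d = −ln(1 − 0.125000) = −ln(0.875000) = 0.1335.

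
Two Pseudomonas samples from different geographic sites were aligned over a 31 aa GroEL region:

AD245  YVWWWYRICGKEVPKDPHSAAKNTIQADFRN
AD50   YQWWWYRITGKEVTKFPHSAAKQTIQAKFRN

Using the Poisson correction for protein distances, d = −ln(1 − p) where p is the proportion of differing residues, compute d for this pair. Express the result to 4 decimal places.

Mismatches occur at site 2 (V↔Q), site 9 (C↔T), site 14 (P↔T), site 16 (D↔F), site 23 (N↔Q), site 28 (D↔K).
p = 6/31 = 0.193548.
d = −ln(1 − 0.193548) = −ln(0.806452) = 0.2151.

0.2151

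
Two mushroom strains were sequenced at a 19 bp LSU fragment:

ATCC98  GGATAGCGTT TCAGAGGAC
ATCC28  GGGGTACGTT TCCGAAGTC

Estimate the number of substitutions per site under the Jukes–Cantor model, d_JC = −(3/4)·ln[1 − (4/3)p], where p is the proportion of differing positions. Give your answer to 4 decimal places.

Mismatches occur at site 3 (A/G), site 4 (T/G), site 5 (A/T), site 6 (G/A), site 13 (A/C), site 16 (G/A), site 18 (A/T).
p = 7/19 = 0.368421.
d = −0.75 · ln(1 − (4/3)·0.368421) = −0.75 · ln(0.508772) = −0.75 · (-0.675755) = 0.5068.

0.5068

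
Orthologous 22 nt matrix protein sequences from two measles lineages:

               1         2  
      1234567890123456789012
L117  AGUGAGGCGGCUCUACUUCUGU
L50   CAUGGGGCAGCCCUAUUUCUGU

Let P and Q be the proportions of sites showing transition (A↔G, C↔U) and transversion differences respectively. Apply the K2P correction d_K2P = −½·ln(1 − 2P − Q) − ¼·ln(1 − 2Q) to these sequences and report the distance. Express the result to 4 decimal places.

The sequences differ at positions 1 (A/C, transversion), 2 (G/A, transition), 5 (A/G, transition), 9 (G/A, transition), 12 (U/C, transition), 16 (C/U, transition).
Of the 6 differences, 5 transitions and 1 transversion over 22 sites: P = 5/22 = 0.227273, Q = 1/22 = 0.045455.
d = −0.5·ln(0.499999) − 0.25·ln(0.909090) = −0.5·(-0.693149) − 0.25·(-0.095311) = 0.3704.

0.3704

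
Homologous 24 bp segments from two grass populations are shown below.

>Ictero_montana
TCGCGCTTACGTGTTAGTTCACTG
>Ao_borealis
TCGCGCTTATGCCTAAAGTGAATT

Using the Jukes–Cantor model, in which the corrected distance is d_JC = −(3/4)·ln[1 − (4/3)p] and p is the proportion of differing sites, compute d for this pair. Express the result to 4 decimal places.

0.5199

Differing sites — 10:C/T; 12:T/C; 13:G/C; 15:T/A; 17:G/A; 18:T/G; 20:C/G; 22:C/A; 24:G/T.
p = 9/24 = 0.375000.
d = −0.75 · ln(1 − (4/3)·0.375000) = −0.75 · ln(0.500000) = −0.75 · (-0.693147) = 0.5199.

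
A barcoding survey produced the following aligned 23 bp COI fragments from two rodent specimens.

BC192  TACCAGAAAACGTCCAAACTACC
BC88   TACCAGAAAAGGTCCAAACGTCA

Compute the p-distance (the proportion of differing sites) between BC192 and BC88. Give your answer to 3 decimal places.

Differing sites — 11:C/G; 20:T/G; 21:A/T; 23:C/A.
There are 4 differences over 23 sites, so p = 4/23 = 0.174.

0.174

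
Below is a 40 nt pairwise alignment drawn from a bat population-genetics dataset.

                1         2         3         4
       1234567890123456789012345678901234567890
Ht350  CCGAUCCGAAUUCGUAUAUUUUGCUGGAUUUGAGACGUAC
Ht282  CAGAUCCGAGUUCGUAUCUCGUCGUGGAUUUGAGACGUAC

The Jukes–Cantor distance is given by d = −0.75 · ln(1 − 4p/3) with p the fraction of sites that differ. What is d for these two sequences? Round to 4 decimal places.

The sequences differ at positions 2 (C/A), 10 (A/G), 18 (A/C), 20 (U/C), 21 (U/G), 23 (G/C), 24 (C/G).
p = 7/40 = 0.175000.
d = −0.75 · ln(1 − (4/3)·0.175000) = −0.75 · ln(0.766667) = −0.75 · (-0.265703) = 0.1993.

0.1993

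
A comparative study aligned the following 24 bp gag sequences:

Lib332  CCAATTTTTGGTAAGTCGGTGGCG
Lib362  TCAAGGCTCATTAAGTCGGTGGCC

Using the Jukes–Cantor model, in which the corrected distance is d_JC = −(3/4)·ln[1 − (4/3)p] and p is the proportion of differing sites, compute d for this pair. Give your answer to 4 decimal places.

0.4408

The sequences differ at positions 1 (C/T), 5 (T/G), 6 (T/G), 7 (T/C), 9 (T/C), 10 (G/A), 11 (G/T), 24 (G/C).
p = 8/24 = 0.333333.
d = −0.75 · ln(1 − (4/3)·0.333333) = −0.75 · ln(0.555556) = −0.75 · (-0.587786) = 0.4408.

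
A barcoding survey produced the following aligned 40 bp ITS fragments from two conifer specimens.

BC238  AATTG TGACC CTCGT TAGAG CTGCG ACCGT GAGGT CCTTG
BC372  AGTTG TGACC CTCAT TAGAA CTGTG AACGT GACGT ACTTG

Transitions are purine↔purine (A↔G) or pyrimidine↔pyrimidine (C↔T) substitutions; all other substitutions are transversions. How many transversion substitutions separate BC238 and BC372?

3

Mismatches occur at site 2 (A↔G, transition), site 14 (G↔A, transition), site 20 (G↔A, transition), site 24 (C↔T, transition), site 27 (C↔A, transversion), site 33 (G↔C, transversion), site 36 (C↔A, transversion).
Of the 7 differences, 4 transitions and 3 transversions, so the answer is 3.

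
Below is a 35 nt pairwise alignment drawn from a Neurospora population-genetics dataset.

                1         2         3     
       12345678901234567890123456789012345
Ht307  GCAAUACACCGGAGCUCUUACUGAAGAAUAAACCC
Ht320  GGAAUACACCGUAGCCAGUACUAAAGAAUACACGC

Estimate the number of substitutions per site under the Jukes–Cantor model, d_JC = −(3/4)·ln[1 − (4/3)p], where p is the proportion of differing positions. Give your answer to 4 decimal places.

Differing sites — 2:C/G; 12:G/U; 16:U/C; 17:C/A; 18:U/G; 23:G/A; 31:A/C; 34:C/G.
p = 8/35 = 0.228571.
d = −0.75 · ln(1 − (4/3)·0.228571) = −0.75 · ln(0.695239) = −0.75 · (-0.363500) = 0.2726.

0.2726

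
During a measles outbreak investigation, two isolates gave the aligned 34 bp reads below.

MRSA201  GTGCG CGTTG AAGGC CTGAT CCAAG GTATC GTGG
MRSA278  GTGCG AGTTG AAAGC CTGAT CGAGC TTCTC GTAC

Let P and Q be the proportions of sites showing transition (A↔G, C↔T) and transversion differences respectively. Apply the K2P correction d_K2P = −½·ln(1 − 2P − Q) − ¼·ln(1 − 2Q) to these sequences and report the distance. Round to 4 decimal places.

0.3265

Differing sites — 6:C/A (Tv); 13:G/A (Ti); 22:C/G (Tv); 24:A/G (Ti); 25:G/C (Tv); 26:G/T (Tv); 28:A/C (Tv); 33:G/A (Ti); 34:G/C (Tv).
Of the 9 differences, 3 transitions and 6 transversions over 34 sites: P = 3/34 = 0.088235, Q = 6/34 = 0.176471.
d = −0.5·ln(0.647059) − 0.25·ln(0.647058) = −0.5·(-0.435318) − 0.25·(-0.435319) = 0.3265.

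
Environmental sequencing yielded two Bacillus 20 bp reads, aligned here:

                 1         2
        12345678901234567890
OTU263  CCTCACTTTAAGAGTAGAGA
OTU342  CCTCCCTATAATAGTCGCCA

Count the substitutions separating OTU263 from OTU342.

6

Mismatches occur at site 5 (A↔C), site 8 (T↔A), site 12 (G↔T), site 16 (A↔C), site 18 (A↔C), site 19 (G↔C).
That gives 6 mismatches out of 20 aligned sites, so the Hamming distance is 6.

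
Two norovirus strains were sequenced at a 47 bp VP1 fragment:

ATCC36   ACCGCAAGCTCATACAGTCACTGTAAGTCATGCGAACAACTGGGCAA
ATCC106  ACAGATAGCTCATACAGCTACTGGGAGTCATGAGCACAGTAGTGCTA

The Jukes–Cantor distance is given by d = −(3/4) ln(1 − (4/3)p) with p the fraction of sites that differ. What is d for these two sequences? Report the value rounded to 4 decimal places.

The sequences differ at positions 3 (C/A), 5 (C/A), 6 (A/T), 18 (T/C), 19 (C/T), 24 (T/G), 25 (A/G), 33 (C/A), 35 (A/C), 39 (A/G), 40 (C/T), 41 (T/A), 43 (G/T), 46 (A/T).
p = 14/47 = 0.297872.
d = −0.75 · ln(1 − (4/3)·0.297872) = −0.75 · ln(0.602837) = −0.75 · (-0.506108) = 0.3796.

0.3796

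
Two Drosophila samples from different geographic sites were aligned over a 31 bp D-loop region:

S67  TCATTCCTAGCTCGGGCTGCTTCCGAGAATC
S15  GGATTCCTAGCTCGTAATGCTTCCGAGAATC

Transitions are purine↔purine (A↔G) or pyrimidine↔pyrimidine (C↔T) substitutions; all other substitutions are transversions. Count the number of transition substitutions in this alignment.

1

Mismatches occur at site 1 (T/G, transversion), site 2 (C/G, transversion), site 15 (G/T, transversion), site 16 (G/A, transition), site 17 (C/A, transversion).
Of the 5 differences, 1 transition and 4 transversions, so the answer is 1.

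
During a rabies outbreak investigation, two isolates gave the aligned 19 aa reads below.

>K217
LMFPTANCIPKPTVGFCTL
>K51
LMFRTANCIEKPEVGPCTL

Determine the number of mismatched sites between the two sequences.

The sequences differ at positions 4 (P/R), 10 (P/E), 13 (T/E), 16 (F/P).
That gives 4 mismatches out of 19 aligned sites, so the Hamming distance is 4.

4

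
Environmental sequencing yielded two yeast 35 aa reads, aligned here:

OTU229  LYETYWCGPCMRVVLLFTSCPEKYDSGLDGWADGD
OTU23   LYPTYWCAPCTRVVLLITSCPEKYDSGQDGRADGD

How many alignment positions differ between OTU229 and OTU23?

6

Differing sites — 3:E/P; 8:G/A; 11:M/T; 17:F/I; 28:L/Q; 31:W/R.
That gives 6 mismatches out of 35 aligned sites, so the Hamming distance is 6.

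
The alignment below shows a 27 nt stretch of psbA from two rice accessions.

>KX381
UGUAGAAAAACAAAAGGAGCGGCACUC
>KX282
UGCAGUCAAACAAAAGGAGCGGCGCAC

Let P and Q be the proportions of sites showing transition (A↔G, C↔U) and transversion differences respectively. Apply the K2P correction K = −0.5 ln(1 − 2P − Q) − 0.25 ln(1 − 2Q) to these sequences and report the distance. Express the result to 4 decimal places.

Differing sites — 3:U/C (Ti); 6:A/U (Tv); 7:A/C (Tv); 24:A/G (Ti); 26:U/A (Tv).
Of the 5 differences, 2 transitions and 3 transversions over 27 sites: P = 2/27 = 0.074074, Q = 3/27 = 0.111111.
d = −0.5·ln(0.740741) − 0.25·ln(0.777778) = −0.5·(-0.300104) − 0.25·(-0.251314) = 0.2129.

0.2129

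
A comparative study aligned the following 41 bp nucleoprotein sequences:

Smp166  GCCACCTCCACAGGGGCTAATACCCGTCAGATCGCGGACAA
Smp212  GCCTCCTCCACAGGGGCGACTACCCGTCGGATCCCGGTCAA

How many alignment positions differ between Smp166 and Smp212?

6

The sequences differ at positions 4 (A/T), 18 (T/G), 20 (A/C), 29 (A/G), 34 (G/C), 38 (A/T).
That gives 6 mismatches out of 41 aligned sites, so the Hamming distance is 6.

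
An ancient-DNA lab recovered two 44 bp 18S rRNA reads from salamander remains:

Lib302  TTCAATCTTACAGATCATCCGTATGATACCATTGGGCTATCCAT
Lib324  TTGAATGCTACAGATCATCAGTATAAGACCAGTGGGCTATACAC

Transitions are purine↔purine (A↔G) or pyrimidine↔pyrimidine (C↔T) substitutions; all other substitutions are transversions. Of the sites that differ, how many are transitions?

Mismatches occur at site 3 (C↔G, transversion), site 7 (C↔G, transversion), site 8 (T↔C, transition), site 20 (C↔A, transversion), site 25 (G↔A, transition), site 27 (T↔G, transversion), site 32 (T↔G, transversion), site 41 (C↔A, transversion), site 44 (T↔C, transition).
Of the 9 differences, 3 transitions and 6 transversions, so the answer is 3.

3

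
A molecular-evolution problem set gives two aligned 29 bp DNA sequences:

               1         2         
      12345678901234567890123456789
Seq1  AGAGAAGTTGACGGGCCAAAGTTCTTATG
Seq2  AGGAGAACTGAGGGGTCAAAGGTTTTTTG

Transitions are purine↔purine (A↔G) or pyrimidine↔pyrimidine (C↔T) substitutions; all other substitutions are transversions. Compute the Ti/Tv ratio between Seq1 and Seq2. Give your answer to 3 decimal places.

2.333

Differing sites — 3:A/G (Ti); 4:G/A (Ti); 5:A/G (Ti); 7:G/A (Ti); 8:T/C (Ti); 12:C/G (Tv); 16:C/T (Ti); 22:T/G (Tv); 24:C/T (Ti); 27:A/T (Tv).
Of the 10 differences, 7 transitions and 3 transversions, so Ti/Tv = 7/3 = 2.333.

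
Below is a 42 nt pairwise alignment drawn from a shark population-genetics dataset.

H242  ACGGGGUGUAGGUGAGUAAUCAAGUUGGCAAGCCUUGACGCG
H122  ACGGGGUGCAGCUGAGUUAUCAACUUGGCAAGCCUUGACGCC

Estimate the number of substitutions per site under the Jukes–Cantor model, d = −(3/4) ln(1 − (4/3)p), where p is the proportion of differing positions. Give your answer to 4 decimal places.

Mismatches occur at site 9 (U/C), site 12 (G/C), site 18 (A/U), site 24 (G/C), site 42 (G/C).
p = 5/42 = 0.119048.
d = −0.75 · ln(1 − (4/3)·0.119048) = −0.75 · ln(0.841269) = −0.75 · (-0.172844) = 0.1296.

0.1296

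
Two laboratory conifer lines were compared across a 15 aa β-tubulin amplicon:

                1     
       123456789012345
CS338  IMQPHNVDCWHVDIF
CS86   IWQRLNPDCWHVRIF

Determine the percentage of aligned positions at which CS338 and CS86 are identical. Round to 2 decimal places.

66.67%

Mismatches occur at site 2 (M/W), site 4 (P/R), site 5 (H/L), site 7 (V/P), site 13 (D/R).
10 of the 15 sites match, so the percent identity is 10/15 × 100 = 66.67%.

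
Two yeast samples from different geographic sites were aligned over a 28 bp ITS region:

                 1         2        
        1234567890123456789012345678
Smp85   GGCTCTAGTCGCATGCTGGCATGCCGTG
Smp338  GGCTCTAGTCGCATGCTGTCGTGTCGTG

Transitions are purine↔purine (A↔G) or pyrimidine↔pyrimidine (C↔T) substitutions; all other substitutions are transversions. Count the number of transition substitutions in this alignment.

The sequences differ at positions 19 (G/T, transversion), 21 (A/G, transition), 24 (C/T, transition).
Of the 3 differences, 2 transitions and 1 transversion, so the answer is 2.

2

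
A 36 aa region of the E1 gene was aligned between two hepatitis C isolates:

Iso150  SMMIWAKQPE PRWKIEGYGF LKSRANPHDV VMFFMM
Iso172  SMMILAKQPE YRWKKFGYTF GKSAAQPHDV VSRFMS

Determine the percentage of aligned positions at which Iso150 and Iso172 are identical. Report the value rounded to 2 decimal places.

Mismatches occur at site 5 (W/L), site 11 (P/Y), site 15 (I/K), site 16 (E/F), site 19 (G/T), site 21 (L/G), site 24 (R/A), site 26 (N/Q), site 32 (M/S), site 33 (F/R), site 36 (M/S).
25 of the 36 sites match, so the percent identity is 25/36 × 100 = 69.44%.

69.44%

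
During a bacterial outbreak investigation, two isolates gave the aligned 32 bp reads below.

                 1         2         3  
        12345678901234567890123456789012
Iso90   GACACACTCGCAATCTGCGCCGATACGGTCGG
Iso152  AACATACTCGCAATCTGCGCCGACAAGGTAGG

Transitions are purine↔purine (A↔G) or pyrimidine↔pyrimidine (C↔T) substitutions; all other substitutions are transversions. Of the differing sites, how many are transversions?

Differing sites — 1:G/A (Ti); 5:C/T (Ti); 24:T/C (Ti); 26:C/A (Tv); 30:C/A (Tv).
Of the 5 differences, 3 transitions and 2 transversions, so the answer is 2.

2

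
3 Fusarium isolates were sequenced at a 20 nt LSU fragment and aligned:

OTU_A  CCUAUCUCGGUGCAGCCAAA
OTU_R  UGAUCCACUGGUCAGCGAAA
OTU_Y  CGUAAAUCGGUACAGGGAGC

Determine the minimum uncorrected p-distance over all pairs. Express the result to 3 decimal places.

Pairwise Hamming distances:
  OTU_A vs OTU_R: 10
  OTU_A vs OTU_Y: 8
  OTU_R vs OTU_Y: 12
The smallest is 8 mismatches, between OTU_A and OTU_Y; p = 8/20 = 0.400.

0.400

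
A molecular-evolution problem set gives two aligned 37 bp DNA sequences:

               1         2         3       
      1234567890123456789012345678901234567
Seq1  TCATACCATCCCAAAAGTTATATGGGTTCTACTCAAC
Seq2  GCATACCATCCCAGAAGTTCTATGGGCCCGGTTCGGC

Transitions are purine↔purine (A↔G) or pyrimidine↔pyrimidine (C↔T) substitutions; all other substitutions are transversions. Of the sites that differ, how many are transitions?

7

The sequences differ at positions 1 (T/G, transversion), 14 (A/G, transition), 20 (A/C, transversion), 27 (T/C, transition), 28 (T/C, transition), 30 (T/G, transversion), 31 (A/G, transition), 32 (C/T, transition), 35 (A/G, transition), 36 (A/G, transition).
Of the 10 differences, 7 transitions and 3 transversions, so the answer is 7.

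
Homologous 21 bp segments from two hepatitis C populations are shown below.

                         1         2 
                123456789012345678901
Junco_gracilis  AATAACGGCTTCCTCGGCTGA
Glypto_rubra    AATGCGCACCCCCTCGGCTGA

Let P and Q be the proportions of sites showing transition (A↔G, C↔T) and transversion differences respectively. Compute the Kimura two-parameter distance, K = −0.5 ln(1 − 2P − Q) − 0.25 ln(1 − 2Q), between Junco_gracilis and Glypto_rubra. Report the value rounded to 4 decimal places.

0.4551

Differing sites — 4:A/G (Ti); 5:A/C (Tv); 6:C/G (Tv); 7:G/C (Tv); 8:G/A (Ti); 10:T/C (Ti); 11:T/C (Ti).
Of the 7 differences, 4 transitions and 3 transversions over 21 sites: P = 4/21 = 0.190476, Q = 3/21 = 0.142857.
d = −0.5·ln(0.476191) − 0.25·ln(0.714286) = −0.5·(-0.741936) − 0.25·(-0.336472) = 0.4551.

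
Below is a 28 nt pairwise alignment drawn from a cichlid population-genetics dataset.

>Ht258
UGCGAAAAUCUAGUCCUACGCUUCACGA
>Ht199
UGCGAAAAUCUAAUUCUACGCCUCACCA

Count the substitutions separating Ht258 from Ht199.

Differing sites — 13:G/A; 15:C/U; 22:U/C; 27:G/C.
That gives 4 mismatches out of 28 aligned sites, so the Hamming distance is 4.

4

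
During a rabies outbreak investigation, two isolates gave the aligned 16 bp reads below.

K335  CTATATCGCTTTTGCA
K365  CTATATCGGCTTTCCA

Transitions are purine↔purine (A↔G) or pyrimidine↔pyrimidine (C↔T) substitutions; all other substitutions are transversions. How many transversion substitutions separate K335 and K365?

2

The sequences differ at positions 9 (C/G, transversion), 10 (T/C, transition), 14 (G/C, transversion).
Of the 3 differences, 1 transition and 2 transversions, so the answer is 2.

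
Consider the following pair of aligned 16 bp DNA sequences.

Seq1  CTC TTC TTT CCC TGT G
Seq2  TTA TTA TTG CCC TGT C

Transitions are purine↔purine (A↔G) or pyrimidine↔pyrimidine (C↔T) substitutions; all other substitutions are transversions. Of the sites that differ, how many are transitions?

1

Differing sites — 1:C/T (Ti); 3:C/A (Tv); 6:C/A (Tv); 9:T/G (Tv); 16:G/C (Tv).
Of the 5 differences, 1 transition and 4 transversions, so the answer is 1.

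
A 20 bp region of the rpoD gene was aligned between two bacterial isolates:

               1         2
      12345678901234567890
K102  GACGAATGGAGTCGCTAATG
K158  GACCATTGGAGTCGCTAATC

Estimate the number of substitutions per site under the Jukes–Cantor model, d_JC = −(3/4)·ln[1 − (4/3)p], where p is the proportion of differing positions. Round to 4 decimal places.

Mismatches occur at site 4 (G↔C), site 6 (A↔T), site 20 (G↔C).
p = 3/20 = 0.150000.
d = −0.75 · ln(1 − (4/3)·0.150000) = −0.75 · ln(0.800000) = −0.75 · (-0.223144) = 0.1674.

0.1674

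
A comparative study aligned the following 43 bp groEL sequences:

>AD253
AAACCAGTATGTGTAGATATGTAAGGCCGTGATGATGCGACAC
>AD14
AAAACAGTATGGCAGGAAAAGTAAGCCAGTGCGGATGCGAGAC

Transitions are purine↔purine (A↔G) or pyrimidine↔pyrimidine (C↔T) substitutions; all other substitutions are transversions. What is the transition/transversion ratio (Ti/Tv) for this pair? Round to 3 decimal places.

0.091

Mismatches occur at site 4 (C↔A, transversion), site 12 (T↔G, transversion), site 13 (G↔C, transversion), site 14 (T↔A, transversion), site 15 (A↔G, transition), site 18 (T↔A, transversion), site 20 (T↔A, transversion), site 26 (G↔C, transversion), site 28 (C↔A, transversion), site 32 (A↔C, transversion), site 33 (T↔G, transversion), site 41 (C↔G, transversion).
Of the 12 differences, 1 transition and 11 transversions, so Ti/Tv = 1/11 = 0.091.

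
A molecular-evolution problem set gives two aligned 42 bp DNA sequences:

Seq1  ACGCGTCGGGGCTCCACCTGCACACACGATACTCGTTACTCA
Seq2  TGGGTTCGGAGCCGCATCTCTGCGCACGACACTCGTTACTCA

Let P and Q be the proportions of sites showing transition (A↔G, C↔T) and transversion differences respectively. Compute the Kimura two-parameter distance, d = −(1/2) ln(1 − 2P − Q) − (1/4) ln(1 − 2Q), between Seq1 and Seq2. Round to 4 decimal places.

0.4074

Differing sites — 1:A/T (Tv); 2:C/G (Tv); 4:C/G (Tv); 5:G/T (Tv); 10:G/A (Ti); 13:T/C (Ti); 14:C/G (Tv); 17:C/T (Ti); 20:G/C (Tv); 21:C/T (Ti); 22:A/G (Ti); 24:A/G (Ti); 30:T/C (Ti).
Of the 13 differences, 7 transitions and 6 transversions over 42 sites: P = 7/42 = 0.166667, Q = 6/42 = 0.142857.
d = −0.5·ln(0.523809) − 0.25·ln(0.714286) = −0.5·(-0.646628) − 0.25·(-0.336472) = 0.4074.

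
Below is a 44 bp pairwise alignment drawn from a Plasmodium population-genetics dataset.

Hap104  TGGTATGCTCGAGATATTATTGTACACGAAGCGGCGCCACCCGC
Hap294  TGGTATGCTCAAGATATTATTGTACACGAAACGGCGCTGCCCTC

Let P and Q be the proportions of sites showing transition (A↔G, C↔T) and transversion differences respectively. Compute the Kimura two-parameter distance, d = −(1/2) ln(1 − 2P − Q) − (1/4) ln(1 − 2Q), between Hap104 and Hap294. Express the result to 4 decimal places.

Differing sites — 11:G/A (Ti); 31:G/A (Ti); 38:C/T (Ti); 39:A/G (Ti); 43:G/T (Tv).
Of the 5 differences, 4 transitions and 1 transversion over 44 sites: P = 4/44 = 0.090909, Q = 1/44 = 0.022727.
d = −0.5·ln(0.795455) − 0.25·ln(0.954546) = −0.5·(-0.228841) − 0.25·(-0.046519) = 0.1261.

0.1261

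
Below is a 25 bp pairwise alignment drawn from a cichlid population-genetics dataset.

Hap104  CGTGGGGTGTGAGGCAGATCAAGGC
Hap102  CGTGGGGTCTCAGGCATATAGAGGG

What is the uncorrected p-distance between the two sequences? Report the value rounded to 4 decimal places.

Mismatches occur at site 9 (G→C), site 11 (G→C), site 17 (G→T), site 20 (C→A), site 21 (A→G), site 25 (C→G).
There are 6 differences over 25 sites, so p = 6/25 = 0.2400.

0.2400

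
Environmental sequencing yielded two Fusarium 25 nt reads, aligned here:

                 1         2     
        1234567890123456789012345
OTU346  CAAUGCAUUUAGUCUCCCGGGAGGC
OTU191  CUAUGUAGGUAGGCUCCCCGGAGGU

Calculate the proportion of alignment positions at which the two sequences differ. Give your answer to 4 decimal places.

Mismatches occur at site 2 (A/U), site 6 (C/U), site 8 (U/G), site 9 (U/G), site 13 (U/G), site 19 (G/C), site 25 (C/U).
There are 7 differences over 25 sites, so p = 7/25 = 0.2800.

0.2800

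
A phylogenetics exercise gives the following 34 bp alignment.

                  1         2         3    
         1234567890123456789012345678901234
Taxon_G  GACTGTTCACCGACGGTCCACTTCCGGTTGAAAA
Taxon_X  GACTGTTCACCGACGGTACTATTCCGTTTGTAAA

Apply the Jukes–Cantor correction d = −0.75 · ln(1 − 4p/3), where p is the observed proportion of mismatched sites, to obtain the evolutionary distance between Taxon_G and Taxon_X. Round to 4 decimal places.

0.1637

Differing sites — 18:C/A; 20:A/T; 21:C/A; 27:G/T; 31:A/T.
p = 5/34 = 0.147059.
d = −0.75 · ln(1 − (4/3)·0.147059) = −0.75 · ln(0.803921) = −0.75 · (-0.218254) = 0.1637.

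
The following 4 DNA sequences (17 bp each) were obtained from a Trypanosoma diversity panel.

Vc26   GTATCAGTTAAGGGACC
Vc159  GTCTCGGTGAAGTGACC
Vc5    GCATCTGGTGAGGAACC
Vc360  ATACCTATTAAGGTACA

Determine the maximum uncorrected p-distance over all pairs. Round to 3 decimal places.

Pairwise Hamming distances:
  Vc26 vs Vc159: 4
  Vc26 vs Vc5: 5
  Vc26 vs Vc360: 6
  Vc159 vs Vc5: 8
  Vc159 vs Vc360: 9
  Vc5 vs Vc360: 8
The largest is 9 mismatches, between Vc159 and Vc360; p = 9/17 = 0.529.

0.529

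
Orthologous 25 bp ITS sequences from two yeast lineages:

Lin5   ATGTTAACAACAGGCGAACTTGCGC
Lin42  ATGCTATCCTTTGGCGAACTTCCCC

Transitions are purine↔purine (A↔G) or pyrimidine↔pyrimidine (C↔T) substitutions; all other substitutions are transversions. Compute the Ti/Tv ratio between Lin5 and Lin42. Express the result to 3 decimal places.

Mismatches occur at site 4 (T→C, transition), site 7 (A→T, transversion), site 9 (A→C, transversion), site 10 (A→T, transversion), site 11 (C→T, transition), site 12 (A→T, transversion), site 22 (G→C, transversion), site 24 (G→C, transversion).
Of the 8 differences, 2 transitions and 6 transversions, so Ti/Tv = 2/6 = 0.333.

0.333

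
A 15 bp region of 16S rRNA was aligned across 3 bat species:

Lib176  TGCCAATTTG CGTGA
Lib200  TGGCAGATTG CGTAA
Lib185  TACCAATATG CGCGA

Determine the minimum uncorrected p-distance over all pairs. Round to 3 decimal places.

0.200

Pairwise Hamming distances:
  Lib176 vs Lib200: 4
  Lib176 vs Lib185: 3
  Lib200 vs Lib185: 7
The smallest is 3 mismatches, between Lib176 and Lib185; p = 3/15 = 0.200.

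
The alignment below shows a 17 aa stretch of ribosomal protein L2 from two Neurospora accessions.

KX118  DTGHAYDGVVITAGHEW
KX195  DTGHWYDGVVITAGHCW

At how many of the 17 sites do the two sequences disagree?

Mismatches occur at site 5 (A→W), site 16 (E→C).
That gives 2 mismatches out of 17 aligned sites, so the Hamming distance is 2.

2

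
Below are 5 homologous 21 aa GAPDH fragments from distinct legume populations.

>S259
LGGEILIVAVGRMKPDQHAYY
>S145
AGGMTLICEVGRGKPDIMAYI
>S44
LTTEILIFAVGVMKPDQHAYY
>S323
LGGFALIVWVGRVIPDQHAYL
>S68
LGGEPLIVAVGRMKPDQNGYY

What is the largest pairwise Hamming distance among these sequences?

12

Pairwise Hamming distances:
  S259 vs S145: 9
  S259 vs S44: 4
  S259 vs S323: 6
  S259 vs S68: 3
  S145 vs S44: 12
  S145 vs S323: 10
  S145 vs S68: 10
  S44 vs S323: 10
  S44 vs S68: 7
  S323 vs S68: 8
The largest is 12, between S145 and S44.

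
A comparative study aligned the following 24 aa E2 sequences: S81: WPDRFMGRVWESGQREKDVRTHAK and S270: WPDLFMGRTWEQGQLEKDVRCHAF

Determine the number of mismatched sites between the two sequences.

Mismatches occur at site 4 (R/L), site 9 (V/T), site 12 (S/Q), site 15 (R/L), site 21 (T/C), site 24 (K/F).
That gives 6 mismatches out of 24 aligned sites, so the Hamming distance is 6.

6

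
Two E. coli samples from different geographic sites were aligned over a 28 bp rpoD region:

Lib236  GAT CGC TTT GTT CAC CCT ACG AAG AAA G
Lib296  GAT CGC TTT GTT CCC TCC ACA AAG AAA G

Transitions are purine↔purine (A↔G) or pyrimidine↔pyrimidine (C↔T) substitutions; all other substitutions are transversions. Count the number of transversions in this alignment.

Mismatches occur at site 14 (A/C, transversion), site 16 (C/T, transition), site 18 (T/C, transition), site 21 (G/A, transition).
Of the 4 differences, 3 transitions and 1 transversion, so the answer is 1.

1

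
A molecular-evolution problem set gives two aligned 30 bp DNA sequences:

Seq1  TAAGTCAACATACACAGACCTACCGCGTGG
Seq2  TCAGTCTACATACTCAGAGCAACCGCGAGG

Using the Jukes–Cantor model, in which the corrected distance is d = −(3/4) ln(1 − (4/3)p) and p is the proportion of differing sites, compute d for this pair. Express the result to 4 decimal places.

The sequences differ at positions 2 (A/C), 7 (A/T), 14 (A/T), 19 (C/G), 21 (T/A), 28 (T/A).
p = 6/30 = 0.200000.
d = −0.75 · ln(1 − (4/3)·0.200000) = −0.75 · ln(0.733333) = −0.75 · (-0.310155) = 0.2326.

0.2326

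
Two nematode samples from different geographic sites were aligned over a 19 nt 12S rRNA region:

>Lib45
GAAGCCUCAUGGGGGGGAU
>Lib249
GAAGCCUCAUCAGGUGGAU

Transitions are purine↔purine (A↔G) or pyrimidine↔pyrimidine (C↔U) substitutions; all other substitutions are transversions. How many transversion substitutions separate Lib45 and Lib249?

Mismatches occur at site 11 (G→C, transversion), site 12 (G→A, transition), site 15 (G→U, transversion).
Of the 3 differences, 1 transition and 2 transversions, so the answer is 2.

2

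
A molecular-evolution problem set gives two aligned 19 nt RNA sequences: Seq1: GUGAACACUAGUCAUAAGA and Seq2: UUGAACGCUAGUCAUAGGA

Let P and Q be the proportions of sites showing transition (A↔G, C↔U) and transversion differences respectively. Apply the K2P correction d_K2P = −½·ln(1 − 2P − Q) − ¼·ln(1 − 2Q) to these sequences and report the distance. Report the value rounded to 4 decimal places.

The sequences differ at positions 1 (G/U, transversion), 7 (A/G, transition), 17 (A/G, transition).
Of the 3 differences, 2 transitions and 1 transversion over 19 sites: P = 2/19 = 0.105263, Q = 1/19 = 0.052632.
d = −0.5·ln(0.736842) − 0.25·ln(0.894736) = −0.5·(-0.305382) − 0.25·(-0.111227) = 0.1805.

0.1805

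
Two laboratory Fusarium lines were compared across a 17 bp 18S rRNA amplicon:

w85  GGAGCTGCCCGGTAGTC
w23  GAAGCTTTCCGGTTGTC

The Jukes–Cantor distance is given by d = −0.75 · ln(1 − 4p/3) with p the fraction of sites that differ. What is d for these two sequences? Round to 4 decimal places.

0.2824

Differing sites — 2:G/A; 7:G/T; 8:C/T; 14:A/T.
p = 4/17 = 0.235294.
d = −0.75 · ln(1 − (4/3)·0.235294) = −0.75 · ln(0.686275) = −0.75 · (-0.376477) = 0.2824.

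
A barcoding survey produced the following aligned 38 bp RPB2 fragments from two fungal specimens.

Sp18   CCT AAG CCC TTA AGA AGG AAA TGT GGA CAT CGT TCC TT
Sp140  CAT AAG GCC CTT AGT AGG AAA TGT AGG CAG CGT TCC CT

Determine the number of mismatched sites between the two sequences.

Mismatches occur at site 2 (C/A), site 7 (C/G), site 10 (T/C), site 12 (A/T), site 15 (A/T), site 25 (G/A), site 27 (A/G), site 30 (T/G), site 37 (T/C).
That gives 9 mismatches out of 38 aligned sites, so the Hamming distance is 9.

9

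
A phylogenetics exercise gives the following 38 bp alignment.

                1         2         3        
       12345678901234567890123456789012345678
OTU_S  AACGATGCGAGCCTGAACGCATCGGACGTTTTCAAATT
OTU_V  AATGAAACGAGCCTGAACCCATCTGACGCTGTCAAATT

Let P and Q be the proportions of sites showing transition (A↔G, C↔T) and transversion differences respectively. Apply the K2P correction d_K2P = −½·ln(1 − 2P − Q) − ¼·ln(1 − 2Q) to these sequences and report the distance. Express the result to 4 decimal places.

0.2118

The sequences differ at positions 3 (C/T, transition), 6 (T/A, transversion), 7 (G/A, transition), 19 (G/C, transversion), 24 (G/T, transversion), 29 (T/C, transition), 31 (T/G, transversion).
Of the 7 differences, 3 transitions and 4 transversions over 38 sites: P = 3/38 = 0.078947, Q = 4/38 = 0.105263.
d = −0.5·ln(0.736843) − 0.25·ln(0.789474) = −0.5·(-0.305380) − 0.25·(-0.236388) = 0.2118.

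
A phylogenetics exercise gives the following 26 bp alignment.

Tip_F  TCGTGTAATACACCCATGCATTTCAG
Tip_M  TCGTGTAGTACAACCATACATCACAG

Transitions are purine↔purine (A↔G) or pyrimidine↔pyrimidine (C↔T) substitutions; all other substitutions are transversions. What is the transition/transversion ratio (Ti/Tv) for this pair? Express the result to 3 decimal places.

Differing sites — 8:A/G (Ti); 13:C/A (Tv); 18:G/A (Ti); 22:T/C (Ti); 23:T/A (Tv).
Of the 5 differences, 3 transitions and 2 transversions, so Ti/Tv = 3/2 = 1.500.

1.500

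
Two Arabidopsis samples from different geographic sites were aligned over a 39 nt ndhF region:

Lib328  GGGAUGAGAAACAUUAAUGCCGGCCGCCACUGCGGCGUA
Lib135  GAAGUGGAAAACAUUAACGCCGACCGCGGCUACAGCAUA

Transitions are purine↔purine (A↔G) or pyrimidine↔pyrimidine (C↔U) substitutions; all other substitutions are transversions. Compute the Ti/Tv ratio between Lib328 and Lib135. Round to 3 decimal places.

11.000

Differing sites — 2:G/A (Ti); 3:G/A (Ti); 4:A/G (Ti); 7:A/G (Ti); 8:G/A (Ti); 18:U/C (Ti); 23:G/A (Ti); 28:C/G (Tv); 29:A/G (Ti); 32:G/A (Ti); 34:G/A (Ti); 37:G/A (Ti).
Of the 12 differences, 11 transitions and 1 transversion, so Ti/Tv = 11/1 = 11.000.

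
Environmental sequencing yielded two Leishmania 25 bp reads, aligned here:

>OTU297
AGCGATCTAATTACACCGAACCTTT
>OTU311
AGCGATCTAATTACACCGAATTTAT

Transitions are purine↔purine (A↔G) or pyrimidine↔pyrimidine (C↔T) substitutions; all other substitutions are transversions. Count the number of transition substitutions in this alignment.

2

Differing sites — 21:C/T (Ti); 22:C/T (Ti); 24:T/A (Tv).
Of the 3 differences, 2 transitions and 1 transversion, so the answer is 2.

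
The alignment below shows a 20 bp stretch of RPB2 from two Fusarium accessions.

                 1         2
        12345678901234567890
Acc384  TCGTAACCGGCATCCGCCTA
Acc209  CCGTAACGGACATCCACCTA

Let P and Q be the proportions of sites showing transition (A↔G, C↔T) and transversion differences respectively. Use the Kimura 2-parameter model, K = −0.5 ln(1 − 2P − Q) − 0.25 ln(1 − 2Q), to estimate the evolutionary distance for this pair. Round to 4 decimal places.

Mismatches occur at site 1 (T→C, transition), site 8 (C→G, transversion), site 10 (G→A, transition), site 16 (G→A, transition).
Of the 4 differences, 3 transitions and 1 transversion over 20 sites: P = 3/20 = 0.150000, Q = 1/20 = 0.050000.
d = −0.5·ln(0.650000) − 0.25·ln(0.900000) = −0.5·(-0.430783) − 0.25·(-0.105361) = 0.2417.

0.2417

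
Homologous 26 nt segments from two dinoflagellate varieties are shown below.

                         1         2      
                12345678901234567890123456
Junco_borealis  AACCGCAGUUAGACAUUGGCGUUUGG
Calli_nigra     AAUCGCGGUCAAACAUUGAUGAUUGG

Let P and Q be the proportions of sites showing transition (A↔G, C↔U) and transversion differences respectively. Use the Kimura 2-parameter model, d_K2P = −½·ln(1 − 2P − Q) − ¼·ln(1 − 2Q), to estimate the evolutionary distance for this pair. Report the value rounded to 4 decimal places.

Differing sites — 3:C/U (Ti); 7:A/G (Ti); 10:U/C (Ti); 12:G/A (Ti); 19:G/A (Ti); 20:C/U (Ti); 22:U/A (Tv).
Of the 7 differences, 6 transitions and 1 transversion over 26 sites: P = 6/26 = 0.230769, Q = 1/26 = 0.038462.
d = −0.5·ln(0.500000) − 0.25·ln(0.923076) = −0.5·(-0.693147) − 0.25·(-0.080044) = 0.3666.

0.3666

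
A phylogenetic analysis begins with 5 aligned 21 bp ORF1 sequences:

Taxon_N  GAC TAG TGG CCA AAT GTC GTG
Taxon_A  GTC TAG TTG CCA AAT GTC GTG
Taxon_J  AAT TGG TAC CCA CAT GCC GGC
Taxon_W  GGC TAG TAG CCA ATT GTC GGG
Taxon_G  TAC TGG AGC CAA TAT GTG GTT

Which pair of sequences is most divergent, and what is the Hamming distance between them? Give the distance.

12

Pairwise Hamming distances:
  Taxon_N vs Taxon_A: 2
  Taxon_N vs Taxon_J: 9
  Taxon_N vs Taxon_W: 4
  Taxon_N vs Taxon_G: 8
  Taxon_A vs Taxon_J: 10
  Taxon_A vs Taxon_W: 4
  Taxon_A vs Taxon_G: 10
  Taxon_J vs Taxon_W: 9
  Taxon_J vs Taxon_G: 10
  Taxon_W vs Taxon_G: 12
The largest is 12, between Taxon_W and Taxon_G.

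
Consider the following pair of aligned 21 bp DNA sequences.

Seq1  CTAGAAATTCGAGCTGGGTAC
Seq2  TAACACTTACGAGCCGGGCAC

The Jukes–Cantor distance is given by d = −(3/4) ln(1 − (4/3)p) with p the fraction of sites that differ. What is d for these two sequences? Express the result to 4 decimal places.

0.5319

The sequences differ at positions 1 (C/T), 2 (T/A), 4 (G/C), 6 (A/C), 7 (A/T), 9 (T/A), 15 (T/C), 19 (T/C).
p = 8/21 = 0.380952.
d = −0.75 · ln(1 − (4/3)·0.380952) = −0.75 · ln(0.492064) = −0.75 · (-0.709146) = 0.5319.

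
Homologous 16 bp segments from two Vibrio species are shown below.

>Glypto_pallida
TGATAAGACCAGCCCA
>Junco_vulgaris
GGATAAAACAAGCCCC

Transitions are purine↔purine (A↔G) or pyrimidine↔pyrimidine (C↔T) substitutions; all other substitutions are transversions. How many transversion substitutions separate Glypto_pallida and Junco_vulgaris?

3

Mismatches occur at site 1 (T/G, transversion), site 7 (G/A, transition), site 10 (C/A, transversion), site 16 (A/C, transversion).
Of the 4 differences, 1 transition and 3 transversions, so the answer is 3.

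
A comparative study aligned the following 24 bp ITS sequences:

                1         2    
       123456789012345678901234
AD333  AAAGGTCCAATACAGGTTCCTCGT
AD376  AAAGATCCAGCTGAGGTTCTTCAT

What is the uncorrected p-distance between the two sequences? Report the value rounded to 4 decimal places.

The sequences differ at positions 5 (G/A), 10 (A/G), 11 (T/C), 12 (A/T), 13 (C/G), 20 (C/T), 23 (G/A).
There are 7 differences over 24 sites, so p = 7/24 = 0.2917.

0.2917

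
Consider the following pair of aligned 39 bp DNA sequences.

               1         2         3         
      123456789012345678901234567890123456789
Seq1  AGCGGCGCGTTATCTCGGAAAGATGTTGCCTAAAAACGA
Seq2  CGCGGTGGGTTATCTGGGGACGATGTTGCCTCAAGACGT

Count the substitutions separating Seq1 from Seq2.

Differing sites — 1:A/C; 6:C/T; 8:C/G; 16:C/G; 19:A/G; 21:A/C; 32:A/C; 35:A/G; 39:A/T.
That gives 9 mismatches out of 39 aligned sites, so the Hamming distance is 9.

9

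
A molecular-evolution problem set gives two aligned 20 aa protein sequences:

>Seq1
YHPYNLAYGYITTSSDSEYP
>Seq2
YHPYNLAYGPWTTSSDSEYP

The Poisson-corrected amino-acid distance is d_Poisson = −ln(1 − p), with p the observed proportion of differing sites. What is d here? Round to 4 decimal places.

0.1054

Differing sites — 10:Y/P; 11:I/W.
p = 2/20 = 0.100000.
d = −ln(1 − 0.100000) = −ln(0.900000) = 0.1054.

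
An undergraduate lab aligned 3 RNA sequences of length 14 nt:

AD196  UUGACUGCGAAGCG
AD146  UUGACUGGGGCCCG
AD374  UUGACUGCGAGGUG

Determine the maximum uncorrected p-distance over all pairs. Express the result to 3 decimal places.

0.357

Pairwise Hamming distances:
  AD196 vs AD146: 4
  AD196 vs AD374: 2
  AD146 vs AD374: 5
The largest is 5 mismatches, between AD146 and AD374; p = 5/14 = 0.357.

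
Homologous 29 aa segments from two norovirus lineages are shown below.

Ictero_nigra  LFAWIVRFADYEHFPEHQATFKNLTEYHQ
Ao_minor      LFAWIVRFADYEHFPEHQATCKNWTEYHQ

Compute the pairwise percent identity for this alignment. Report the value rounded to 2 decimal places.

93.10%

Differing sites — 21:F/C; 24:L/W.
27 of the 29 sites match, so the percent identity is 27/29 × 100 = 93.10%.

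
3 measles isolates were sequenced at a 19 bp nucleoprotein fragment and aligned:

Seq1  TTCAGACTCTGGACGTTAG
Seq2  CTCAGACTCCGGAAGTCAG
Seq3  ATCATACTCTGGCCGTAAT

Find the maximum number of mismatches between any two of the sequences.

7

Pairwise Hamming distances:
  Seq1 vs Seq2: 4
  Seq1 vs Seq3: 5
  Seq2 vs Seq3: 7
The largest is 7, between Seq2 and Seq3.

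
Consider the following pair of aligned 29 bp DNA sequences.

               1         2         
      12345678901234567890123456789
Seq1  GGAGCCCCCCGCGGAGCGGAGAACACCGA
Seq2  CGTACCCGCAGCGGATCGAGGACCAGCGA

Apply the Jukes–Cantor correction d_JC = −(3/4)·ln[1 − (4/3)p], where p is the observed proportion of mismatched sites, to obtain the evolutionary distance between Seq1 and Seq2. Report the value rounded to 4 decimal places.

0.4618

Mismatches occur at site 1 (G↔C), site 3 (A↔T), site 4 (G↔A), site 8 (C↔G), site 10 (C↔A), site 16 (G↔T), site 19 (G↔A), site 20 (A↔G), site 23 (A↔C), site 26 (C↔G).
p = 10/29 = 0.344828.
d = −0.75 · ln(1 − (4/3)·0.344828) = −0.75 · ln(0.540229) = −0.75 · (-0.615762) = 0.4618.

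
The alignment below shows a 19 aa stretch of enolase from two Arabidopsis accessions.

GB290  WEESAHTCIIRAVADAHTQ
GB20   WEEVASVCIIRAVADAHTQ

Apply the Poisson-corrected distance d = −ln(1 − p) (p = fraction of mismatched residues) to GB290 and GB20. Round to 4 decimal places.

The sequences differ at positions 4 (S/V), 6 (H/S), 7 (T/V).
p = 3/19 = 0.157895.
d = −ln(1 − 0.157895) = −ln(0.842105) = 0.1719.

0.1719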